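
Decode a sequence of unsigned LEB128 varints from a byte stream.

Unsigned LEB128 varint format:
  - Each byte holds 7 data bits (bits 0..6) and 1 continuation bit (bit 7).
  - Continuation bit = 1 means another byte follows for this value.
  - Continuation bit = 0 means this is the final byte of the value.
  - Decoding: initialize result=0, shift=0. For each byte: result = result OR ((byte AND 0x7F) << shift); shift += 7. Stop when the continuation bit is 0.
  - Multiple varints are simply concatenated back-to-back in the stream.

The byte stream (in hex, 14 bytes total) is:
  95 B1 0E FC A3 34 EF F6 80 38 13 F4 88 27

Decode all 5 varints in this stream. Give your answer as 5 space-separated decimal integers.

  byte[0]=0x95 cont=1 payload=0x15=21: acc |= 21<<0 -> acc=21 shift=7
  byte[1]=0xB1 cont=1 payload=0x31=49: acc |= 49<<7 -> acc=6293 shift=14
  byte[2]=0x0E cont=0 payload=0x0E=14: acc |= 14<<14 -> acc=235669 shift=21 [end]
Varint 1: bytes[0:3] = 95 B1 0E -> value 235669 (3 byte(s))
  byte[3]=0xFC cont=1 payload=0x7C=124: acc |= 124<<0 -> acc=124 shift=7
  byte[4]=0xA3 cont=1 payload=0x23=35: acc |= 35<<7 -> acc=4604 shift=14
  byte[5]=0x34 cont=0 payload=0x34=52: acc |= 52<<14 -> acc=856572 shift=21 [end]
Varint 2: bytes[3:6] = FC A3 34 -> value 856572 (3 byte(s))
  byte[6]=0xEF cont=1 payload=0x6F=111: acc |= 111<<0 -> acc=111 shift=7
  byte[7]=0xF6 cont=1 payload=0x76=118: acc |= 118<<7 -> acc=15215 shift=14
  byte[8]=0x80 cont=1 payload=0x00=0: acc |= 0<<14 -> acc=15215 shift=21
  byte[9]=0x38 cont=0 payload=0x38=56: acc |= 56<<21 -> acc=117455727 shift=28 [end]
Varint 3: bytes[6:10] = EF F6 80 38 -> value 117455727 (4 byte(s))
  byte[10]=0x13 cont=0 payload=0x13=19: acc |= 19<<0 -> acc=19 shift=7 [end]
Varint 4: bytes[10:11] = 13 -> value 19 (1 byte(s))
  byte[11]=0xF4 cont=1 payload=0x74=116: acc |= 116<<0 -> acc=116 shift=7
  byte[12]=0x88 cont=1 payload=0x08=8: acc |= 8<<7 -> acc=1140 shift=14
  byte[13]=0x27 cont=0 payload=0x27=39: acc |= 39<<14 -> acc=640116 shift=21 [end]
Varint 5: bytes[11:14] = F4 88 27 -> value 640116 (3 byte(s))

Answer: 235669 856572 117455727 19 640116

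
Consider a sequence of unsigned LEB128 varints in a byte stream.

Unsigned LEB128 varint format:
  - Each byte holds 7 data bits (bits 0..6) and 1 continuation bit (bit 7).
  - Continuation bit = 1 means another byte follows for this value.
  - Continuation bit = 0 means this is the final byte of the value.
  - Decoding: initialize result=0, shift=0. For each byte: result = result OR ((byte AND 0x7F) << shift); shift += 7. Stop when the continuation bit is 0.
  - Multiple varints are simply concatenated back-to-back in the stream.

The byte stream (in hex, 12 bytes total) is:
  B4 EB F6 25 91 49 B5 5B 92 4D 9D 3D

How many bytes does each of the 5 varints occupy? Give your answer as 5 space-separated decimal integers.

Answer: 4 2 2 2 2

Derivation:
  byte[0]=0xB4 cont=1 payload=0x34=52: acc |= 52<<0 -> acc=52 shift=7
  byte[1]=0xEB cont=1 payload=0x6B=107: acc |= 107<<7 -> acc=13748 shift=14
  byte[2]=0xF6 cont=1 payload=0x76=118: acc |= 118<<14 -> acc=1947060 shift=21
  byte[3]=0x25 cont=0 payload=0x25=37: acc |= 37<<21 -> acc=79541684 shift=28 [end]
Varint 1: bytes[0:4] = B4 EB F6 25 -> value 79541684 (4 byte(s))
  byte[4]=0x91 cont=1 payload=0x11=17: acc |= 17<<0 -> acc=17 shift=7
  byte[5]=0x49 cont=0 payload=0x49=73: acc |= 73<<7 -> acc=9361 shift=14 [end]
Varint 2: bytes[4:6] = 91 49 -> value 9361 (2 byte(s))
  byte[6]=0xB5 cont=1 payload=0x35=53: acc |= 53<<0 -> acc=53 shift=7
  byte[7]=0x5B cont=0 payload=0x5B=91: acc |= 91<<7 -> acc=11701 shift=14 [end]
Varint 3: bytes[6:8] = B5 5B -> value 11701 (2 byte(s))
  byte[8]=0x92 cont=1 payload=0x12=18: acc |= 18<<0 -> acc=18 shift=7
  byte[9]=0x4D cont=0 payload=0x4D=77: acc |= 77<<7 -> acc=9874 shift=14 [end]
Varint 4: bytes[8:10] = 92 4D -> value 9874 (2 byte(s))
  byte[10]=0x9D cont=1 payload=0x1D=29: acc |= 29<<0 -> acc=29 shift=7
  byte[11]=0x3D cont=0 payload=0x3D=61: acc |= 61<<7 -> acc=7837 shift=14 [end]
Varint 5: bytes[10:12] = 9D 3D -> value 7837 (2 byte(s))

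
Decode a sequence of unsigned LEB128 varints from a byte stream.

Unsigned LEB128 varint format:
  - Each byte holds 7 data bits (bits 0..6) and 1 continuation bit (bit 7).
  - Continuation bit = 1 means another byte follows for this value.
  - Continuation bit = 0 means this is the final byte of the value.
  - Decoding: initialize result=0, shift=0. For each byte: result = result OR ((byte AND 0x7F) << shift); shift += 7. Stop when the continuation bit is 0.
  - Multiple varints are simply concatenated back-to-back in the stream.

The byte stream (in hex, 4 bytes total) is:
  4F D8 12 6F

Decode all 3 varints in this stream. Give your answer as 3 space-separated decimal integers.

  byte[0]=0x4F cont=0 payload=0x4F=79: acc |= 79<<0 -> acc=79 shift=7 [end]
Varint 1: bytes[0:1] = 4F -> value 79 (1 byte(s))
  byte[1]=0xD8 cont=1 payload=0x58=88: acc |= 88<<0 -> acc=88 shift=7
  byte[2]=0x12 cont=0 payload=0x12=18: acc |= 18<<7 -> acc=2392 shift=14 [end]
Varint 2: bytes[1:3] = D8 12 -> value 2392 (2 byte(s))
  byte[3]=0x6F cont=0 payload=0x6F=111: acc |= 111<<0 -> acc=111 shift=7 [end]
Varint 3: bytes[3:4] = 6F -> value 111 (1 byte(s))

Answer: 79 2392 111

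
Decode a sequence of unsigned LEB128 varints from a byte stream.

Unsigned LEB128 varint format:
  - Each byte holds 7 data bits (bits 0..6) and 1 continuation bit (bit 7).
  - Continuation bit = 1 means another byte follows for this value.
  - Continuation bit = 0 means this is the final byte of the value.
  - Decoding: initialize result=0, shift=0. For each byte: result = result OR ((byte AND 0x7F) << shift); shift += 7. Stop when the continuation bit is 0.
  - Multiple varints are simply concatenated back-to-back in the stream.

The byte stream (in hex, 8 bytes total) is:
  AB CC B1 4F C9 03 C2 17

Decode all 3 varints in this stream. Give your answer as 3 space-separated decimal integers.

Answer: 166487595 457 3010

Derivation:
  byte[0]=0xAB cont=1 payload=0x2B=43: acc |= 43<<0 -> acc=43 shift=7
  byte[1]=0xCC cont=1 payload=0x4C=76: acc |= 76<<7 -> acc=9771 shift=14
  byte[2]=0xB1 cont=1 payload=0x31=49: acc |= 49<<14 -> acc=812587 shift=21
  byte[3]=0x4F cont=0 payload=0x4F=79: acc |= 79<<21 -> acc=166487595 shift=28 [end]
Varint 1: bytes[0:4] = AB CC B1 4F -> value 166487595 (4 byte(s))
  byte[4]=0xC9 cont=1 payload=0x49=73: acc |= 73<<0 -> acc=73 shift=7
  byte[5]=0x03 cont=0 payload=0x03=3: acc |= 3<<7 -> acc=457 shift=14 [end]
Varint 2: bytes[4:6] = C9 03 -> value 457 (2 byte(s))
  byte[6]=0xC2 cont=1 payload=0x42=66: acc |= 66<<0 -> acc=66 shift=7
  byte[7]=0x17 cont=0 payload=0x17=23: acc |= 23<<7 -> acc=3010 shift=14 [end]
Varint 3: bytes[6:8] = C2 17 -> value 3010 (2 byte(s))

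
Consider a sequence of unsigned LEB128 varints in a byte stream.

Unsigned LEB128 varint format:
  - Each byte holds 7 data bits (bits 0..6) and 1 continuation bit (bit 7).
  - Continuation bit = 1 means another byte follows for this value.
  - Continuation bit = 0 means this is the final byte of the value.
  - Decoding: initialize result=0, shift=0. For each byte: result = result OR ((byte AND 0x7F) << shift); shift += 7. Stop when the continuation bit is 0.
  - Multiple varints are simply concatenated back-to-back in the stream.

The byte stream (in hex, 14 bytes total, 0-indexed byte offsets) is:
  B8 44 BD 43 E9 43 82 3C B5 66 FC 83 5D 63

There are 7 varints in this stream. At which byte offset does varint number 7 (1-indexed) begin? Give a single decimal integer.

  byte[0]=0xB8 cont=1 payload=0x38=56: acc |= 56<<0 -> acc=56 shift=7
  byte[1]=0x44 cont=0 payload=0x44=68: acc |= 68<<7 -> acc=8760 shift=14 [end]
Varint 1: bytes[0:2] = B8 44 -> value 8760 (2 byte(s))
  byte[2]=0xBD cont=1 payload=0x3D=61: acc |= 61<<0 -> acc=61 shift=7
  byte[3]=0x43 cont=0 payload=0x43=67: acc |= 67<<7 -> acc=8637 shift=14 [end]
Varint 2: bytes[2:4] = BD 43 -> value 8637 (2 byte(s))
  byte[4]=0xE9 cont=1 payload=0x69=105: acc |= 105<<0 -> acc=105 shift=7
  byte[5]=0x43 cont=0 payload=0x43=67: acc |= 67<<7 -> acc=8681 shift=14 [end]
Varint 3: bytes[4:6] = E9 43 -> value 8681 (2 byte(s))
  byte[6]=0x82 cont=1 payload=0x02=2: acc |= 2<<0 -> acc=2 shift=7
  byte[7]=0x3C cont=0 payload=0x3C=60: acc |= 60<<7 -> acc=7682 shift=14 [end]
Varint 4: bytes[6:8] = 82 3C -> value 7682 (2 byte(s))
  byte[8]=0xB5 cont=1 payload=0x35=53: acc |= 53<<0 -> acc=53 shift=7
  byte[9]=0x66 cont=0 payload=0x66=102: acc |= 102<<7 -> acc=13109 shift=14 [end]
Varint 5: bytes[8:10] = B5 66 -> value 13109 (2 byte(s))
  byte[10]=0xFC cont=1 payload=0x7C=124: acc |= 124<<0 -> acc=124 shift=7
  byte[11]=0x83 cont=1 payload=0x03=3: acc |= 3<<7 -> acc=508 shift=14
  byte[12]=0x5D cont=0 payload=0x5D=93: acc |= 93<<14 -> acc=1524220 shift=21 [end]
Varint 6: bytes[10:13] = FC 83 5D -> value 1524220 (3 byte(s))
  byte[13]=0x63 cont=0 payload=0x63=99: acc |= 99<<0 -> acc=99 shift=7 [end]
Varint 7: bytes[13:14] = 63 -> value 99 (1 byte(s))

Answer: 13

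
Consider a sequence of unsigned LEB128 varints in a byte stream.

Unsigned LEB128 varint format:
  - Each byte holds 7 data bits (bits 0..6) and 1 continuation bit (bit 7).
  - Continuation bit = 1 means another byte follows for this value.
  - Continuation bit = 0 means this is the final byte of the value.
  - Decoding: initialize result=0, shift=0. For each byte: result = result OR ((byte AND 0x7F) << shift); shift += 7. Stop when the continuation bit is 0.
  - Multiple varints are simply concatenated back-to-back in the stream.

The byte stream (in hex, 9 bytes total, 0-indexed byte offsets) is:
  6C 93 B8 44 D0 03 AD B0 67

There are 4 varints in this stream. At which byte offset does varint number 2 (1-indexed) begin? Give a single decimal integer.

  byte[0]=0x6C cont=0 payload=0x6C=108: acc |= 108<<0 -> acc=108 shift=7 [end]
Varint 1: bytes[0:1] = 6C -> value 108 (1 byte(s))
  byte[1]=0x93 cont=1 payload=0x13=19: acc |= 19<<0 -> acc=19 shift=7
  byte[2]=0xB8 cont=1 payload=0x38=56: acc |= 56<<7 -> acc=7187 shift=14
  byte[3]=0x44 cont=0 payload=0x44=68: acc |= 68<<14 -> acc=1121299 shift=21 [end]
Varint 2: bytes[1:4] = 93 B8 44 -> value 1121299 (3 byte(s))
  byte[4]=0xD0 cont=1 payload=0x50=80: acc |= 80<<0 -> acc=80 shift=7
  byte[5]=0x03 cont=0 payload=0x03=3: acc |= 3<<7 -> acc=464 shift=14 [end]
Varint 3: bytes[4:6] = D0 03 -> value 464 (2 byte(s))
  byte[6]=0xAD cont=1 payload=0x2D=45: acc |= 45<<0 -> acc=45 shift=7
  byte[7]=0xB0 cont=1 payload=0x30=48: acc |= 48<<7 -> acc=6189 shift=14
  byte[8]=0x67 cont=0 payload=0x67=103: acc |= 103<<14 -> acc=1693741 shift=21 [end]
Varint 4: bytes[6:9] = AD B0 67 -> value 1693741 (3 byte(s))

Answer: 1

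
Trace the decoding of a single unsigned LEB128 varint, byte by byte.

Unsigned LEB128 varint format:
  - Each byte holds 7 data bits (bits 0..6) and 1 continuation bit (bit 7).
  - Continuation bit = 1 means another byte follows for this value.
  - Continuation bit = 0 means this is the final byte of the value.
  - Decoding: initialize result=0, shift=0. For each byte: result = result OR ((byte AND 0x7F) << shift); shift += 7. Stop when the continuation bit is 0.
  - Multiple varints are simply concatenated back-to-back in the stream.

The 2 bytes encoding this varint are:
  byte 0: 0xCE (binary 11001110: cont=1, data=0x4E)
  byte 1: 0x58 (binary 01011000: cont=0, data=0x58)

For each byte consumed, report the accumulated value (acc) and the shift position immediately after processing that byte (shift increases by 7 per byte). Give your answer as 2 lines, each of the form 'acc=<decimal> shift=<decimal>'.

Answer: acc=78 shift=7
acc=11342 shift=14

Derivation:
byte 0=0xCE: payload=0x4E=78, contrib = 78<<0 = 78; acc -> 78, shift -> 7
byte 1=0x58: payload=0x58=88, contrib = 88<<7 = 11264; acc -> 11342, shift -> 14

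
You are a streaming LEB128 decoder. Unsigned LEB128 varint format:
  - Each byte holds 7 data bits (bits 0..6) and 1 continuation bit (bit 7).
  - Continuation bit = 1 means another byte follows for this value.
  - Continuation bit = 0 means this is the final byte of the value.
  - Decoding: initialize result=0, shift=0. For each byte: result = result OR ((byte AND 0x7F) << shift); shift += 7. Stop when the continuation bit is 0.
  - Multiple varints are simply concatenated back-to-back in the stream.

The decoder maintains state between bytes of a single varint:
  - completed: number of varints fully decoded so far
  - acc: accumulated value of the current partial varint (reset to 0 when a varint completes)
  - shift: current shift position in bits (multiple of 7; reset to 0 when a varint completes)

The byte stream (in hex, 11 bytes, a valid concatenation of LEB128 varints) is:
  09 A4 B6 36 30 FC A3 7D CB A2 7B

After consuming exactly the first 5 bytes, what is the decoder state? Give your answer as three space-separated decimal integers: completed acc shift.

byte[0]=0x09 cont=0 payload=0x09: varint #1 complete (value=9); reset -> completed=1 acc=0 shift=0
byte[1]=0xA4 cont=1 payload=0x24: acc |= 36<<0 -> completed=1 acc=36 shift=7
byte[2]=0xB6 cont=1 payload=0x36: acc |= 54<<7 -> completed=1 acc=6948 shift=14
byte[3]=0x36 cont=0 payload=0x36: varint #2 complete (value=891684); reset -> completed=2 acc=0 shift=0
byte[4]=0x30 cont=0 payload=0x30: varint #3 complete (value=48); reset -> completed=3 acc=0 shift=0

Answer: 3 0 0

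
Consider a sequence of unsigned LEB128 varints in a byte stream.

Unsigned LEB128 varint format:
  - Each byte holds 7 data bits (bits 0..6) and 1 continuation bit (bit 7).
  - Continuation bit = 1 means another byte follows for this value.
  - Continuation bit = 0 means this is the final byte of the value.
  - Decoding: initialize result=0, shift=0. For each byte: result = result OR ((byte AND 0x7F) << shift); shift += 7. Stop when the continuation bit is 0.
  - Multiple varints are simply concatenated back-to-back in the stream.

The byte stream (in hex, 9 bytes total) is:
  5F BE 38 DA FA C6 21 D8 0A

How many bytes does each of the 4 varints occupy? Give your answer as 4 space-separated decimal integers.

  byte[0]=0x5F cont=0 payload=0x5F=95: acc |= 95<<0 -> acc=95 shift=7 [end]
Varint 1: bytes[0:1] = 5F -> value 95 (1 byte(s))
  byte[1]=0xBE cont=1 payload=0x3E=62: acc |= 62<<0 -> acc=62 shift=7
  byte[2]=0x38 cont=0 payload=0x38=56: acc |= 56<<7 -> acc=7230 shift=14 [end]
Varint 2: bytes[1:3] = BE 38 -> value 7230 (2 byte(s))
  byte[3]=0xDA cont=1 payload=0x5A=90: acc |= 90<<0 -> acc=90 shift=7
  byte[4]=0xFA cont=1 payload=0x7A=122: acc |= 122<<7 -> acc=15706 shift=14
  byte[5]=0xC6 cont=1 payload=0x46=70: acc |= 70<<14 -> acc=1162586 shift=21
  byte[6]=0x21 cont=0 payload=0x21=33: acc |= 33<<21 -> acc=70368602 shift=28 [end]
Varint 3: bytes[3:7] = DA FA C6 21 -> value 70368602 (4 byte(s))
  byte[7]=0xD8 cont=1 payload=0x58=88: acc |= 88<<0 -> acc=88 shift=7
  byte[8]=0x0A cont=0 payload=0x0A=10: acc |= 10<<7 -> acc=1368 shift=14 [end]
Varint 4: bytes[7:9] = D8 0A -> value 1368 (2 byte(s))

Answer: 1 2 4 2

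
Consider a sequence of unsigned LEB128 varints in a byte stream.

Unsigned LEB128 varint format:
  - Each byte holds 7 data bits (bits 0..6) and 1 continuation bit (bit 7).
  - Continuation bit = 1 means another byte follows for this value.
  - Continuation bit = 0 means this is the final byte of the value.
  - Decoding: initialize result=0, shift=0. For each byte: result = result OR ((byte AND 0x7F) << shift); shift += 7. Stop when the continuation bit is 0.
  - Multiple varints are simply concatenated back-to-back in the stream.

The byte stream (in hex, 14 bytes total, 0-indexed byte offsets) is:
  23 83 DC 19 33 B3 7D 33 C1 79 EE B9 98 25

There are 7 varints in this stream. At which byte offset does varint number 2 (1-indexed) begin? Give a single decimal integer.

Answer: 1

Derivation:
  byte[0]=0x23 cont=0 payload=0x23=35: acc |= 35<<0 -> acc=35 shift=7 [end]
Varint 1: bytes[0:1] = 23 -> value 35 (1 byte(s))
  byte[1]=0x83 cont=1 payload=0x03=3: acc |= 3<<0 -> acc=3 shift=7
  byte[2]=0xDC cont=1 payload=0x5C=92: acc |= 92<<7 -> acc=11779 shift=14
  byte[3]=0x19 cont=0 payload=0x19=25: acc |= 25<<14 -> acc=421379 shift=21 [end]
Varint 2: bytes[1:4] = 83 DC 19 -> value 421379 (3 byte(s))
  byte[4]=0x33 cont=0 payload=0x33=51: acc |= 51<<0 -> acc=51 shift=7 [end]
Varint 3: bytes[4:5] = 33 -> value 51 (1 byte(s))
  byte[5]=0xB3 cont=1 payload=0x33=51: acc |= 51<<0 -> acc=51 shift=7
  byte[6]=0x7D cont=0 payload=0x7D=125: acc |= 125<<7 -> acc=16051 shift=14 [end]
Varint 4: bytes[5:7] = B3 7D -> value 16051 (2 byte(s))
  byte[7]=0x33 cont=0 payload=0x33=51: acc |= 51<<0 -> acc=51 shift=7 [end]
Varint 5: bytes[7:8] = 33 -> value 51 (1 byte(s))
  byte[8]=0xC1 cont=1 payload=0x41=65: acc |= 65<<0 -> acc=65 shift=7
  byte[9]=0x79 cont=0 payload=0x79=121: acc |= 121<<7 -> acc=15553 shift=14 [end]
Varint 6: bytes[8:10] = C1 79 -> value 15553 (2 byte(s))
  byte[10]=0xEE cont=1 payload=0x6E=110: acc |= 110<<0 -> acc=110 shift=7
  byte[11]=0xB9 cont=1 payload=0x39=57: acc |= 57<<7 -> acc=7406 shift=14
  byte[12]=0x98 cont=1 payload=0x18=24: acc |= 24<<14 -> acc=400622 shift=21
  byte[13]=0x25 cont=0 payload=0x25=37: acc |= 37<<21 -> acc=77995246 shift=28 [end]
Varint 7: bytes[10:14] = EE B9 98 25 -> value 77995246 (4 byte(s))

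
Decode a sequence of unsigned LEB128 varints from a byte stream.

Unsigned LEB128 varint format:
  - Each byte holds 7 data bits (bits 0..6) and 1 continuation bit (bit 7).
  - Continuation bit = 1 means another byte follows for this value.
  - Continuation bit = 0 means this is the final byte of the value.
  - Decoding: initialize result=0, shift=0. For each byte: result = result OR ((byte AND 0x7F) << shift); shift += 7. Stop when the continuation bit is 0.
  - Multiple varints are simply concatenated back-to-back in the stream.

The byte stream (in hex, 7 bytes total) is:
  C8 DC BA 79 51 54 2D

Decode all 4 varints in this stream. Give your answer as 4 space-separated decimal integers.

Answer: 254717512 81 84 45

Derivation:
  byte[0]=0xC8 cont=1 payload=0x48=72: acc |= 72<<0 -> acc=72 shift=7
  byte[1]=0xDC cont=1 payload=0x5C=92: acc |= 92<<7 -> acc=11848 shift=14
  byte[2]=0xBA cont=1 payload=0x3A=58: acc |= 58<<14 -> acc=962120 shift=21
  byte[3]=0x79 cont=0 payload=0x79=121: acc |= 121<<21 -> acc=254717512 shift=28 [end]
Varint 1: bytes[0:4] = C8 DC BA 79 -> value 254717512 (4 byte(s))
  byte[4]=0x51 cont=0 payload=0x51=81: acc |= 81<<0 -> acc=81 shift=7 [end]
Varint 2: bytes[4:5] = 51 -> value 81 (1 byte(s))
  byte[5]=0x54 cont=0 payload=0x54=84: acc |= 84<<0 -> acc=84 shift=7 [end]
Varint 3: bytes[5:6] = 54 -> value 84 (1 byte(s))
  byte[6]=0x2D cont=0 payload=0x2D=45: acc |= 45<<0 -> acc=45 shift=7 [end]
Varint 4: bytes[6:7] = 2D -> value 45 (1 byte(s))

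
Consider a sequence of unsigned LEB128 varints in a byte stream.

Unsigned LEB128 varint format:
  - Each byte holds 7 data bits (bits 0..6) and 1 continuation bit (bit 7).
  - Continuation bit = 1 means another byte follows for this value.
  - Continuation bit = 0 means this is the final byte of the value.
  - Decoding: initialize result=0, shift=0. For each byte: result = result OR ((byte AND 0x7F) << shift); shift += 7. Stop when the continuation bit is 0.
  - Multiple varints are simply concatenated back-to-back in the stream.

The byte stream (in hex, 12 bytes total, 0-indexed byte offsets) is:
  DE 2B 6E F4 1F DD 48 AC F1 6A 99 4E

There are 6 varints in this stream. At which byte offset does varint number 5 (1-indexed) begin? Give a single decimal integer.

Answer: 7

Derivation:
  byte[0]=0xDE cont=1 payload=0x5E=94: acc |= 94<<0 -> acc=94 shift=7
  byte[1]=0x2B cont=0 payload=0x2B=43: acc |= 43<<7 -> acc=5598 shift=14 [end]
Varint 1: bytes[0:2] = DE 2B -> value 5598 (2 byte(s))
  byte[2]=0x6E cont=0 payload=0x6E=110: acc |= 110<<0 -> acc=110 shift=7 [end]
Varint 2: bytes[2:3] = 6E -> value 110 (1 byte(s))
  byte[3]=0xF4 cont=1 payload=0x74=116: acc |= 116<<0 -> acc=116 shift=7
  byte[4]=0x1F cont=0 payload=0x1F=31: acc |= 31<<7 -> acc=4084 shift=14 [end]
Varint 3: bytes[3:5] = F4 1F -> value 4084 (2 byte(s))
  byte[5]=0xDD cont=1 payload=0x5D=93: acc |= 93<<0 -> acc=93 shift=7
  byte[6]=0x48 cont=0 payload=0x48=72: acc |= 72<<7 -> acc=9309 shift=14 [end]
Varint 4: bytes[5:7] = DD 48 -> value 9309 (2 byte(s))
  byte[7]=0xAC cont=1 payload=0x2C=44: acc |= 44<<0 -> acc=44 shift=7
  byte[8]=0xF1 cont=1 payload=0x71=113: acc |= 113<<7 -> acc=14508 shift=14
  byte[9]=0x6A cont=0 payload=0x6A=106: acc |= 106<<14 -> acc=1751212 shift=21 [end]
Varint 5: bytes[7:10] = AC F1 6A -> value 1751212 (3 byte(s))
  byte[10]=0x99 cont=1 payload=0x19=25: acc |= 25<<0 -> acc=25 shift=7
  byte[11]=0x4E cont=0 payload=0x4E=78: acc |= 78<<7 -> acc=10009 shift=14 [end]
Varint 6: bytes[10:12] = 99 4E -> value 10009 (2 byte(s))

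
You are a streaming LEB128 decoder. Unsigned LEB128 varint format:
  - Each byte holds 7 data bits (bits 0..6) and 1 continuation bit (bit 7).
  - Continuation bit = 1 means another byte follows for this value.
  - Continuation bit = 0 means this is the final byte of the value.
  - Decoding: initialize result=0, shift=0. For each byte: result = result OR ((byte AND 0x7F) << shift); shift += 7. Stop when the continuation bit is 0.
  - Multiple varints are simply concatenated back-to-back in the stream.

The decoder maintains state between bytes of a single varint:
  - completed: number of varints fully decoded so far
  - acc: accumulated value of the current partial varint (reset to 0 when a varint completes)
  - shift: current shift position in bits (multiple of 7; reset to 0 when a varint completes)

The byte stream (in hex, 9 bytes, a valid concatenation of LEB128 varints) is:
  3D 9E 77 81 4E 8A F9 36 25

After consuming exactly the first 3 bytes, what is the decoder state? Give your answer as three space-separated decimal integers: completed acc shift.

Answer: 2 0 0

Derivation:
byte[0]=0x3D cont=0 payload=0x3D: varint #1 complete (value=61); reset -> completed=1 acc=0 shift=0
byte[1]=0x9E cont=1 payload=0x1E: acc |= 30<<0 -> completed=1 acc=30 shift=7
byte[2]=0x77 cont=0 payload=0x77: varint #2 complete (value=15262); reset -> completed=2 acc=0 shift=0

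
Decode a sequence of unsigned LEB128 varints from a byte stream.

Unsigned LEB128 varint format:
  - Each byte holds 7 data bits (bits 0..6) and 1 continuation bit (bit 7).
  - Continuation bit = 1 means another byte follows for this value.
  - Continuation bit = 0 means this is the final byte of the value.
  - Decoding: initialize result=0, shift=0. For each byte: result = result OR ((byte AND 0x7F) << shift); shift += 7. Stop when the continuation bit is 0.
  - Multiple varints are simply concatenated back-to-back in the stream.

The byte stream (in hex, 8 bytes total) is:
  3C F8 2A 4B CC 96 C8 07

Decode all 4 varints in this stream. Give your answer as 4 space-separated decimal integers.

Answer: 60 5496 75 15862604

Derivation:
  byte[0]=0x3C cont=0 payload=0x3C=60: acc |= 60<<0 -> acc=60 shift=7 [end]
Varint 1: bytes[0:1] = 3C -> value 60 (1 byte(s))
  byte[1]=0xF8 cont=1 payload=0x78=120: acc |= 120<<0 -> acc=120 shift=7
  byte[2]=0x2A cont=0 payload=0x2A=42: acc |= 42<<7 -> acc=5496 shift=14 [end]
Varint 2: bytes[1:3] = F8 2A -> value 5496 (2 byte(s))
  byte[3]=0x4B cont=0 payload=0x4B=75: acc |= 75<<0 -> acc=75 shift=7 [end]
Varint 3: bytes[3:4] = 4B -> value 75 (1 byte(s))
  byte[4]=0xCC cont=1 payload=0x4C=76: acc |= 76<<0 -> acc=76 shift=7
  byte[5]=0x96 cont=1 payload=0x16=22: acc |= 22<<7 -> acc=2892 shift=14
  byte[6]=0xC8 cont=1 payload=0x48=72: acc |= 72<<14 -> acc=1182540 shift=21
  byte[7]=0x07 cont=0 payload=0x07=7: acc |= 7<<21 -> acc=15862604 shift=28 [end]
Varint 4: bytes[4:8] = CC 96 C8 07 -> value 15862604 (4 byte(s))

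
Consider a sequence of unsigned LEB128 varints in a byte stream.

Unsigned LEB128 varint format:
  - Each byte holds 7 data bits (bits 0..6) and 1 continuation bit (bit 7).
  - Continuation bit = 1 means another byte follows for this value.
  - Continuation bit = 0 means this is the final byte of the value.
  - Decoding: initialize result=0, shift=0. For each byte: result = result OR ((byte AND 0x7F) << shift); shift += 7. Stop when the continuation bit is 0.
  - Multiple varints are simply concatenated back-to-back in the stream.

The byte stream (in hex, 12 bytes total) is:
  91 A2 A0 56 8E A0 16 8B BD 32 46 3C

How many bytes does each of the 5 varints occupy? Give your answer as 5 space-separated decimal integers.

Answer: 4 3 3 1 1

Derivation:
  byte[0]=0x91 cont=1 payload=0x11=17: acc |= 17<<0 -> acc=17 shift=7
  byte[1]=0xA2 cont=1 payload=0x22=34: acc |= 34<<7 -> acc=4369 shift=14
  byte[2]=0xA0 cont=1 payload=0x20=32: acc |= 32<<14 -> acc=528657 shift=21
  byte[3]=0x56 cont=0 payload=0x56=86: acc |= 86<<21 -> acc=180883729 shift=28 [end]
Varint 1: bytes[0:4] = 91 A2 A0 56 -> value 180883729 (4 byte(s))
  byte[4]=0x8E cont=1 payload=0x0E=14: acc |= 14<<0 -> acc=14 shift=7
  byte[5]=0xA0 cont=1 payload=0x20=32: acc |= 32<<7 -> acc=4110 shift=14
  byte[6]=0x16 cont=0 payload=0x16=22: acc |= 22<<14 -> acc=364558 shift=21 [end]
Varint 2: bytes[4:7] = 8E A0 16 -> value 364558 (3 byte(s))
  byte[7]=0x8B cont=1 payload=0x0B=11: acc |= 11<<0 -> acc=11 shift=7
  byte[8]=0xBD cont=1 payload=0x3D=61: acc |= 61<<7 -> acc=7819 shift=14
  byte[9]=0x32 cont=0 payload=0x32=50: acc |= 50<<14 -> acc=827019 shift=21 [end]
Varint 3: bytes[7:10] = 8B BD 32 -> value 827019 (3 byte(s))
  byte[10]=0x46 cont=0 payload=0x46=70: acc |= 70<<0 -> acc=70 shift=7 [end]
Varint 4: bytes[10:11] = 46 -> value 70 (1 byte(s))
  byte[11]=0x3C cont=0 payload=0x3C=60: acc |= 60<<0 -> acc=60 shift=7 [end]
Varint 5: bytes[11:12] = 3C -> value 60 (1 byte(s))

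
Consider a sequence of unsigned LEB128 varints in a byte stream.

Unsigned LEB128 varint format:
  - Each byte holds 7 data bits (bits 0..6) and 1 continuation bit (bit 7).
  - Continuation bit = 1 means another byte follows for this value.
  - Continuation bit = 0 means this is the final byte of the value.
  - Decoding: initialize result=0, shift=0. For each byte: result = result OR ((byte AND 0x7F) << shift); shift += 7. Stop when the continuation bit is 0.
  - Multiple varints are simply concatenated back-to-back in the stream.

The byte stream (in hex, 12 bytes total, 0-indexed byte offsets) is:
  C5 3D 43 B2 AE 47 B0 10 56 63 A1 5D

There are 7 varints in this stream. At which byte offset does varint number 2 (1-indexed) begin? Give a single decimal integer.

Answer: 2

Derivation:
  byte[0]=0xC5 cont=1 payload=0x45=69: acc |= 69<<0 -> acc=69 shift=7
  byte[1]=0x3D cont=0 payload=0x3D=61: acc |= 61<<7 -> acc=7877 shift=14 [end]
Varint 1: bytes[0:2] = C5 3D -> value 7877 (2 byte(s))
  byte[2]=0x43 cont=0 payload=0x43=67: acc |= 67<<0 -> acc=67 shift=7 [end]
Varint 2: bytes[2:3] = 43 -> value 67 (1 byte(s))
  byte[3]=0xB2 cont=1 payload=0x32=50: acc |= 50<<0 -> acc=50 shift=7
  byte[4]=0xAE cont=1 payload=0x2E=46: acc |= 46<<7 -> acc=5938 shift=14
  byte[5]=0x47 cont=0 payload=0x47=71: acc |= 71<<14 -> acc=1169202 shift=21 [end]
Varint 3: bytes[3:6] = B2 AE 47 -> value 1169202 (3 byte(s))
  byte[6]=0xB0 cont=1 payload=0x30=48: acc |= 48<<0 -> acc=48 shift=7
  byte[7]=0x10 cont=0 payload=0x10=16: acc |= 16<<7 -> acc=2096 shift=14 [end]
Varint 4: bytes[6:8] = B0 10 -> value 2096 (2 byte(s))
  byte[8]=0x56 cont=0 payload=0x56=86: acc |= 86<<0 -> acc=86 shift=7 [end]
Varint 5: bytes[8:9] = 56 -> value 86 (1 byte(s))
  byte[9]=0x63 cont=0 payload=0x63=99: acc |= 99<<0 -> acc=99 shift=7 [end]
Varint 6: bytes[9:10] = 63 -> value 99 (1 byte(s))
  byte[10]=0xA1 cont=1 payload=0x21=33: acc |= 33<<0 -> acc=33 shift=7
  byte[11]=0x5D cont=0 payload=0x5D=93: acc |= 93<<7 -> acc=11937 shift=14 [end]
Varint 7: bytes[10:12] = A1 5D -> value 11937 (2 byte(s))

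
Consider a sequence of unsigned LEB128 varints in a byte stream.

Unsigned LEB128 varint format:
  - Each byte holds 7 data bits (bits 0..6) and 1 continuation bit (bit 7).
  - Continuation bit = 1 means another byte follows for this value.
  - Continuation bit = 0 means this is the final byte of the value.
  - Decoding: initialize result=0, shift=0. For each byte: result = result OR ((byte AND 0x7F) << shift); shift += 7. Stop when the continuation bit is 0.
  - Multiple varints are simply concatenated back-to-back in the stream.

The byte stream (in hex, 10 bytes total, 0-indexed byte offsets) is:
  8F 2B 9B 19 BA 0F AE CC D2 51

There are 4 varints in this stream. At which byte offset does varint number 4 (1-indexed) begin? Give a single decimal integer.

Answer: 6

Derivation:
  byte[0]=0x8F cont=1 payload=0x0F=15: acc |= 15<<0 -> acc=15 shift=7
  byte[1]=0x2B cont=0 payload=0x2B=43: acc |= 43<<7 -> acc=5519 shift=14 [end]
Varint 1: bytes[0:2] = 8F 2B -> value 5519 (2 byte(s))
  byte[2]=0x9B cont=1 payload=0x1B=27: acc |= 27<<0 -> acc=27 shift=7
  byte[3]=0x19 cont=0 payload=0x19=25: acc |= 25<<7 -> acc=3227 shift=14 [end]
Varint 2: bytes[2:4] = 9B 19 -> value 3227 (2 byte(s))
  byte[4]=0xBA cont=1 payload=0x3A=58: acc |= 58<<0 -> acc=58 shift=7
  byte[5]=0x0F cont=0 payload=0x0F=15: acc |= 15<<7 -> acc=1978 shift=14 [end]
Varint 3: bytes[4:6] = BA 0F -> value 1978 (2 byte(s))
  byte[6]=0xAE cont=1 payload=0x2E=46: acc |= 46<<0 -> acc=46 shift=7
  byte[7]=0xCC cont=1 payload=0x4C=76: acc |= 76<<7 -> acc=9774 shift=14
  byte[8]=0xD2 cont=1 payload=0x52=82: acc |= 82<<14 -> acc=1353262 shift=21
  byte[9]=0x51 cont=0 payload=0x51=81: acc |= 81<<21 -> acc=171222574 shift=28 [end]
Varint 4: bytes[6:10] = AE CC D2 51 -> value 171222574 (4 byte(s))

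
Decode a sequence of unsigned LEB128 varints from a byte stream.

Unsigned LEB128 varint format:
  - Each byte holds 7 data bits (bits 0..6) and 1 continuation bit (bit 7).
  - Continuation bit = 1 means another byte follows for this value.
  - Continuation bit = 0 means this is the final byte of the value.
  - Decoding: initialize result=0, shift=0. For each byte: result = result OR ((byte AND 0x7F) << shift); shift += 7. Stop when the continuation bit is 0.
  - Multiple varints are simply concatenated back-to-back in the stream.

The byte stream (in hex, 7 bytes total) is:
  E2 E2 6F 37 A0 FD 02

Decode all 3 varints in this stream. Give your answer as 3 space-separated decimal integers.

Answer: 1831266 55 48800

Derivation:
  byte[0]=0xE2 cont=1 payload=0x62=98: acc |= 98<<0 -> acc=98 shift=7
  byte[1]=0xE2 cont=1 payload=0x62=98: acc |= 98<<7 -> acc=12642 shift=14
  byte[2]=0x6F cont=0 payload=0x6F=111: acc |= 111<<14 -> acc=1831266 shift=21 [end]
Varint 1: bytes[0:3] = E2 E2 6F -> value 1831266 (3 byte(s))
  byte[3]=0x37 cont=0 payload=0x37=55: acc |= 55<<0 -> acc=55 shift=7 [end]
Varint 2: bytes[3:4] = 37 -> value 55 (1 byte(s))
  byte[4]=0xA0 cont=1 payload=0x20=32: acc |= 32<<0 -> acc=32 shift=7
  byte[5]=0xFD cont=1 payload=0x7D=125: acc |= 125<<7 -> acc=16032 shift=14
  byte[6]=0x02 cont=0 payload=0x02=2: acc |= 2<<14 -> acc=48800 shift=21 [end]
Varint 3: bytes[4:7] = A0 FD 02 -> value 48800 (3 byte(s))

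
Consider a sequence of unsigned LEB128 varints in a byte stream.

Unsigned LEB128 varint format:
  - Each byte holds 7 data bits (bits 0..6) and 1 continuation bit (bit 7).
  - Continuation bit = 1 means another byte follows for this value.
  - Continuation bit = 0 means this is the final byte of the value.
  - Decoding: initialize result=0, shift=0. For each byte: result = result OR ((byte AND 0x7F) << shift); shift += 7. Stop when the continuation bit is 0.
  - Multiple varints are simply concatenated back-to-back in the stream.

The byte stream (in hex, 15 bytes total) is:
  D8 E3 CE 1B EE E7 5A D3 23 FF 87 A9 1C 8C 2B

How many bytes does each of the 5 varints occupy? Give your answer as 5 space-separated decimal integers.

Answer: 4 3 2 4 2

Derivation:
  byte[0]=0xD8 cont=1 payload=0x58=88: acc |= 88<<0 -> acc=88 shift=7
  byte[1]=0xE3 cont=1 payload=0x63=99: acc |= 99<<7 -> acc=12760 shift=14
  byte[2]=0xCE cont=1 payload=0x4E=78: acc |= 78<<14 -> acc=1290712 shift=21
  byte[3]=0x1B cont=0 payload=0x1B=27: acc |= 27<<21 -> acc=57913816 shift=28 [end]
Varint 1: bytes[0:4] = D8 E3 CE 1B -> value 57913816 (4 byte(s))
  byte[4]=0xEE cont=1 payload=0x6E=110: acc |= 110<<0 -> acc=110 shift=7
  byte[5]=0xE7 cont=1 payload=0x67=103: acc |= 103<<7 -> acc=13294 shift=14
  byte[6]=0x5A cont=0 payload=0x5A=90: acc |= 90<<14 -> acc=1487854 shift=21 [end]
Varint 2: bytes[4:7] = EE E7 5A -> value 1487854 (3 byte(s))
  byte[7]=0xD3 cont=1 payload=0x53=83: acc |= 83<<0 -> acc=83 shift=7
  byte[8]=0x23 cont=0 payload=0x23=35: acc |= 35<<7 -> acc=4563 shift=14 [end]
Varint 3: bytes[7:9] = D3 23 -> value 4563 (2 byte(s))
  byte[9]=0xFF cont=1 payload=0x7F=127: acc |= 127<<0 -> acc=127 shift=7
  byte[10]=0x87 cont=1 payload=0x07=7: acc |= 7<<7 -> acc=1023 shift=14
  byte[11]=0xA9 cont=1 payload=0x29=41: acc |= 41<<14 -> acc=672767 shift=21
  byte[12]=0x1C cont=0 payload=0x1C=28: acc |= 28<<21 -> acc=59393023 shift=28 [end]
Varint 4: bytes[9:13] = FF 87 A9 1C -> value 59393023 (4 byte(s))
  byte[13]=0x8C cont=1 payload=0x0C=12: acc |= 12<<0 -> acc=12 shift=7
  byte[14]=0x2B cont=0 payload=0x2B=43: acc |= 43<<7 -> acc=5516 shift=14 [end]
Varint 5: bytes[13:15] = 8C 2B -> value 5516 (2 byte(s))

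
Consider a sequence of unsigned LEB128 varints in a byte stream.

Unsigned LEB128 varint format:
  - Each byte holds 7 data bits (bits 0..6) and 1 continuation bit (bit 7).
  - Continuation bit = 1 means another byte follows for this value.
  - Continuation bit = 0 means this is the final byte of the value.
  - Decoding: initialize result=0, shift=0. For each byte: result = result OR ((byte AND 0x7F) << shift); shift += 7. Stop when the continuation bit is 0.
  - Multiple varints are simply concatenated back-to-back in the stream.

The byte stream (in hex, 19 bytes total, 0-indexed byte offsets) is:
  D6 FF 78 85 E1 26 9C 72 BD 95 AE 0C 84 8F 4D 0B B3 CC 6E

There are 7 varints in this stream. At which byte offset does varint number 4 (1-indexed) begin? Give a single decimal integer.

  byte[0]=0xD6 cont=1 payload=0x56=86: acc |= 86<<0 -> acc=86 shift=7
  byte[1]=0xFF cont=1 payload=0x7F=127: acc |= 127<<7 -> acc=16342 shift=14
  byte[2]=0x78 cont=0 payload=0x78=120: acc |= 120<<14 -> acc=1982422 shift=21 [end]
Varint 1: bytes[0:3] = D6 FF 78 -> value 1982422 (3 byte(s))
  byte[3]=0x85 cont=1 payload=0x05=5: acc |= 5<<0 -> acc=5 shift=7
  byte[4]=0xE1 cont=1 payload=0x61=97: acc |= 97<<7 -> acc=12421 shift=14
  byte[5]=0x26 cont=0 payload=0x26=38: acc |= 38<<14 -> acc=635013 shift=21 [end]
Varint 2: bytes[3:6] = 85 E1 26 -> value 635013 (3 byte(s))
  byte[6]=0x9C cont=1 payload=0x1C=28: acc |= 28<<0 -> acc=28 shift=7
  byte[7]=0x72 cont=0 payload=0x72=114: acc |= 114<<7 -> acc=14620 shift=14 [end]
Varint 3: bytes[6:8] = 9C 72 -> value 14620 (2 byte(s))
  byte[8]=0xBD cont=1 payload=0x3D=61: acc |= 61<<0 -> acc=61 shift=7
  byte[9]=0x95 cont=1 payload=0x15=21: acc |= 21<<7 -> acc=2749 shift=14
  byte[10]=0xAE cont=1 payload=0x2E=46: acc |= 46<<14 -> acc=756413 shift=21
  byte[11]=0x0C cont=0 payload=0x0C=12: acc |= 12<<21 -> acc=25922237 shift=28 [end]
Varint 4: bytes[8:12] = BD 95 AE 0C -> value 25922237 (4 byte(s))
  byte[12]=0x84 cont=1 payload=0x04=4: acc |= 4<<0 -> acc=4 shift=7
  byte[13]=0x8F cont=1 payload=0x0F=15: acc |= 15<<7 -> acc=1924 shift=14
  byte[14]=0x4D cont=0 payload=0x4D=77: acc |= 77<<14 -> acc=1263492 shift=21 [end]
Varint 5: bytes[12:15] = 84 8F 4D -> value 1263492 (3 byte(s))
  byte[15]=0x0B cont=0 payload=0x0B=11: acc |= 11<<0 -> acc=11 shift=7 [end]
Varint 6: bytes[15:16] = 0B -> value 11 (1 byte(s))
  byte[16]=0xB3 cont=1 payload=0x33=51: acc |= 51<<0 -> acc=51 shift=7
  byte[17]=0xCC cont=1 payload=0x4C=76: acc |= 76<<7 -> acc=9779 shift=14
  byte[18]=0x6E cont=0 payload=0x6E=110: acc |= 110<<14 -> acc=1812019 shift=21 [end]
Varint 7: bytes[16:19] = B3 CC 6E -> value 1812019 (3 byte(s))

Answer: 8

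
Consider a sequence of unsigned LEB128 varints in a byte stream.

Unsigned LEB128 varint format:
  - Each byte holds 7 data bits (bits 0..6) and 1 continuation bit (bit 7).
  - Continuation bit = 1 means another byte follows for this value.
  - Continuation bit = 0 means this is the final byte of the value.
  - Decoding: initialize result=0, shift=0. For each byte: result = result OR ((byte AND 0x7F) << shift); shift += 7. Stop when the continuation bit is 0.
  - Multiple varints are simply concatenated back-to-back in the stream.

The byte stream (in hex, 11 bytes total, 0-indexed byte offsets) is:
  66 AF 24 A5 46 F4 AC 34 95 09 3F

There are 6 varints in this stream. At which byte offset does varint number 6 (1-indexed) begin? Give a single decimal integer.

  byte[0]=0x66 cont=0 payload=0x66=102: acc |= 102<<0 -> acc=102 shift=7 [end]
Varint 1: bytes[0:1] = 66 -> value 102 (1 byte(s))
  byte[1]=0xAF cont=1 payload=0x2F=47: acc |= 47<<0 -> acc=47 shift=7
  byte[2]=0x24 cont=0 payload=0x24=36: acc |= 36<<7 -> acc=4655 shift=14 [end]
Varint 2: bytes[1:3] = AF 24 -> value 4655 (2 byte(s))
  byte[3]=0xA5 cont=1 payload=0x25=37: acc |= 37<<0 -> acc=37 shift=7
  byte[4]=0x46 cont=0 payload=0x46=70: acc |= 70<<7 -> acc=8997 shift=14 [end]
Varint 3: bytes[3:5] = A5 46 -> value 8997 (2 byte(s))
  byte[5]=0xF4 cont=1 payload=0x74=116: acc |= 116<<0 -> acc=116 shift=7
  byte[6]=0xAC cont=1 payload=0x2C=44: acc |= 44<<7 -> acc=5748 shift=14
  byte[7]=0x34 cont=0 payload=0x34=52: acc |= 52<<14 -> acc=857716 shift=21 [end]
Varint 4: bytes[5:8] = F4 AC 34 -> value 857716 (3 byte(s))
  byte[8]=0x95 cont=1 payload=0x15=21: acc |= 21<<0 -> acc=21 shift=7
  byte[9]=0x09 cont=0 payload=0x09=9: acc |= 9<<7 -> acc=1173 shift=14 [end]
Varint 5: bytes[8:10] = 95 09 -> value 1173 (2 byte(s))
  byte[10]=0x3F cont=0 payload=0x3F=63: acc |= 63<<0 -> acc=63 shift=7 [end]
Varint 6: bytes[10:11] = 3F -> value 63 (1 byte(s))

Answer: 10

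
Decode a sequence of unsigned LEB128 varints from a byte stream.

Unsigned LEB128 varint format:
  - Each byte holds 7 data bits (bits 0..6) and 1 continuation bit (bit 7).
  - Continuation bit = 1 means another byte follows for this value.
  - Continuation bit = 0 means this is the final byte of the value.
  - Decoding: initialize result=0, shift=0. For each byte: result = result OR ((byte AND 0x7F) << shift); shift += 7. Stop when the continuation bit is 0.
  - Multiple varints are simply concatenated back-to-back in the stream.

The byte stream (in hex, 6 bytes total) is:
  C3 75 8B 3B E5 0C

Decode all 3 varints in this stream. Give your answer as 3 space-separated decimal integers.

Answer: 15043 7563 1637

Derivation:
  byte[0]=0xC3 cont=1 payload=0x43=67: acc |= 67<<0 -> acc=67 shift=7
  byte[1]=0x75 cont=0 payload=0x75=117: acc |= 117<<7 -> acc=15043 shift=14 [end]
Varint 1: bytes[0:2] = C3 75 -> value 15043 (2 byte(s))
  byte[2]=0x8B cont=1 payload=0x0B=11: acc |= 11<<0 -> acc=11 shift=7
  byte[3]=0x3B cont=0 payload=0x3B=59: acc |= 59<<7 -> acc=7563 shift=14 [end]
Varint 2: bytes[2:4] = 8B 3B -> value 7563 (2 byte(s))
  byte[4]=0xE5 cont=1 payload=0x65=101: acc |= 101<<0 -> acc=101 shift=7
  byte[5]=0x0C cont=0 payload=0x0C=12: acc |= 12<<7 -> acc=1637 shift=14 [end]
Varint 3: bytes[4:6] = E5 0C -> value 1637 (2 byte(s))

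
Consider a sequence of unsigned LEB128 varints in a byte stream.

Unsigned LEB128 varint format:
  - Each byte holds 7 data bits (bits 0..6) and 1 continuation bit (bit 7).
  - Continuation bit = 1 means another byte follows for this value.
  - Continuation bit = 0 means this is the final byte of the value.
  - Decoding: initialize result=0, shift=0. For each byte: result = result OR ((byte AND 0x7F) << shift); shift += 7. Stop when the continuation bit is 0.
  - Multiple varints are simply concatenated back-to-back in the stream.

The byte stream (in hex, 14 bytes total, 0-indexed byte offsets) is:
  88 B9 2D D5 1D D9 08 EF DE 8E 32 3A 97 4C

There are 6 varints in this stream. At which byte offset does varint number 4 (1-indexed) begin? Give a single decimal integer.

Answer: 7

Derivation:
  byte[0]=0x88 cont=1 payload=0x08=8: acc |= 8<<0 -> acc=8 shift=7
  byte[1]=0xB9 cont=1 payload=0x39=57: acc |= 57<<7 -> acc=7304 shift=14
  byte[2]=0x2D cont=0 payload=0x2D=45: acc |= 45<<14 -> acc=744584 shift=21 [end]
Varint 1: bytes[0:3] = 88 B9 2D -> value 744584 (3 byte(s))
  byte[3]=0xD5 cont=1 payload=0x55=85: acc |= 85<<0 -> acc=85 shift=7
  byte[4]=0x1D cont=0 payload=0x1D=29: acc |= 29<<7 -> acc=3797 shift=14 [end]
Varint 2: bytes[3:5] = D5 1D -> value 3797 (2 byte(s))
  byte[5]=0xD9 cont=1 payload=0x59=89: acc |= 89<<0 -> acc=89 shift=7
  byte[6]=0x08 cont=0 payload=0x08=8: acc |= 8<<7 -> acc=1113 shift=14 [end]
Varint 3: bytes[5:7] = D9 08 -> value 1113 (2 byte(s))
  byte[7]=0xEF cont=1 payload=0x6F=111: acc |= 111<<0 -> acc=111 shift=7
  byte[8]=0xDE cont=1 payload=0x5E=94: acc |= 94<<7 -> acc=12143 shift=14
  byte[9]=0x8E cont=1 payload=0x0E=14: acc |= 14<<14 -> acc=241519 shift=21
  byte[10]=0x32 cont=0 payload=0x32=50: acc |= 50<<21 -> acc=105099119 shift=28 [end]
Varint 4: bytes[7:11] = EF DE 8E 32 -> value 105099119 (4 byte(s))
  byte[11]=0x3A cont=0 payload=0x3A=58: acc |= 58<<0 -> acc=58 shift=7 [end]
Varint 5: bytes[11:12] = 3A -> value 58 (1 byte(s))
  byte[12]=0x97 cont=1 payload=0x17=23: acc |= 23<<0 -> acc=23 shift=7
  byte[13]=0x4C cont=0 payload=0x4C=76: acc |= 76<<7 -> acc=9751 shift=14 [end]
Varint 6: bytes[12:14] = 97 4C -> value 9751 (2 byte(s))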